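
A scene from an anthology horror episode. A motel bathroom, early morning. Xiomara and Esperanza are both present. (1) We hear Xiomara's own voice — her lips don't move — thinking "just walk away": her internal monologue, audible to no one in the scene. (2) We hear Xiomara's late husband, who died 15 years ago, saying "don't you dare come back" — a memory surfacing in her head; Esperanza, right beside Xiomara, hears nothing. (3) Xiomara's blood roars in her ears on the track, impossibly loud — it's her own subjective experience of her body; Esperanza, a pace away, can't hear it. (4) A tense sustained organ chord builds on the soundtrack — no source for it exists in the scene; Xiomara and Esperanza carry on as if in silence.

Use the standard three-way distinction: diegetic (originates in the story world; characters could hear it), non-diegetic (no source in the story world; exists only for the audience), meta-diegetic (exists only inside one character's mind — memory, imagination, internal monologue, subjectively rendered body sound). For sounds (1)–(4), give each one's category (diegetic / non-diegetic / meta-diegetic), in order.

meta-diegetic, meta-diegetic, meta-diegetic, non-diegetic

(1) is meta-diegetic: internal monologue — inside Xiomara's mind, not spoken into the scene.
(2) is meta-diegetic: it's Xiomara's recollection rendered as sound; the other character can't hear it.
(3) is meta-diegetic: point-of-audition from inside Xiomara's body; not a sound in the room.
Sound (4): it has no source in the story world and no character can hear it — it's underscore, so non-diegetic.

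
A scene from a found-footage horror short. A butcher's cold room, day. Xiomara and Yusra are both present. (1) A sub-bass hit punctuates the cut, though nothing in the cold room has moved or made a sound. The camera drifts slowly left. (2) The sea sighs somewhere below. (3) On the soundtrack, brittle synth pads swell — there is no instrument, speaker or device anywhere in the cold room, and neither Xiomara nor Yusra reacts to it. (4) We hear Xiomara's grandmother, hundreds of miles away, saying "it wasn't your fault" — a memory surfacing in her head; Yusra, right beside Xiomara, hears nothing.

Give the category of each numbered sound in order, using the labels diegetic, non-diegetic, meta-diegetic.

non-diegetic, diegetic, non-diegetic, meta-diegetic

(1) is non-diegetic: it's a sound-design accent with no in-world source; no one in the scene can hear it.
(2) the sea is part of the location's real environment → diegetic.
Sound (3): nothing in the cold room produces it and the characters don't hear it — pure soundtrack, so non-diegetic.
(4) the voice is a memory playing only inside Xiomara's mind; Yusra can't hear it → meta-diegetic.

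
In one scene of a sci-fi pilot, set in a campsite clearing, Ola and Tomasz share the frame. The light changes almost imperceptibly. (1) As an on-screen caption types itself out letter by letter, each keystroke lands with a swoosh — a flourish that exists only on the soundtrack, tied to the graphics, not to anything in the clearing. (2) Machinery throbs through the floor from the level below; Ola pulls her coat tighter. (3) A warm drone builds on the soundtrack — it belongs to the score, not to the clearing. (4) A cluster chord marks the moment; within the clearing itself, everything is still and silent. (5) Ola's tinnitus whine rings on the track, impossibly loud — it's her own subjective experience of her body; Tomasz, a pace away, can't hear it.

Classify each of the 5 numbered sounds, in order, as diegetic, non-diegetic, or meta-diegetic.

non-diegetic, diegetic, non-diegetic, non-diegetic, meta-diegetic

(1) it accompanies on-screen graphics, not anything inside the story world → non-diegetic.
(2) it's the actual ambient sound of the location → diegetic.
(3) is non-diegetic: nothing in the clearing produces it and the characters don't hear it — pure soundtrack.
(4) nothing in the scene produces it; it's an accent added for the audience → non-diegetic.
Sound (5): point-of-audition from inside Ola's body; not a sound in the room, so meta-diegetic.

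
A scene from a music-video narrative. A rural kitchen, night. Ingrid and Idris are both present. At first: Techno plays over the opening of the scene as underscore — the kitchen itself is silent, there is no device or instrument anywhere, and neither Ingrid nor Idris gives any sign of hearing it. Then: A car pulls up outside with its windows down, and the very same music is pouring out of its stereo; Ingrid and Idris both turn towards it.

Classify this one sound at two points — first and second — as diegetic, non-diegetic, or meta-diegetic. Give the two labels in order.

non-diegetic, diegetic

First: no in-world source exists and no character can hear it — underscore → non-diegetic.
Second: the car stereo is now a real source in the story world and the characters hear it → diegetic.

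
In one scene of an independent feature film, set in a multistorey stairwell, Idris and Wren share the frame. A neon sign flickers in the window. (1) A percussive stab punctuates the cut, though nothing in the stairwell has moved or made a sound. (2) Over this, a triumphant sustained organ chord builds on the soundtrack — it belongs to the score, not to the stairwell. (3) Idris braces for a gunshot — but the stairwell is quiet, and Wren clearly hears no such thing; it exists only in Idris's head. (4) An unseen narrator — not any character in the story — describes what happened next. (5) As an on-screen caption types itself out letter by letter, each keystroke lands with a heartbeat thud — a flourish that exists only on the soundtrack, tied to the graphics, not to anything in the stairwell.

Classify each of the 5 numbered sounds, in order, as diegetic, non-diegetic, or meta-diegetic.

(1) an editorial stinger — it belongs to the cut, not the story world → non-diegetic.
(2) is non-diegetic: score with no on-screen or off-screen source; it exists for the audience alone.
Sound (3): Idris alone 'hears' it — an imagined sound, not present in the space, so meta-diegetic.
Sound (4): the narrator exists outside the story world, addressing only the audience, so non-diegetic.
(5) is non-diegetic: it accompanies on-screen graphics, not anything inside the story world.

non-diegetic, non-diegetic, meta-diegetic, non-diegetic, non-diegetic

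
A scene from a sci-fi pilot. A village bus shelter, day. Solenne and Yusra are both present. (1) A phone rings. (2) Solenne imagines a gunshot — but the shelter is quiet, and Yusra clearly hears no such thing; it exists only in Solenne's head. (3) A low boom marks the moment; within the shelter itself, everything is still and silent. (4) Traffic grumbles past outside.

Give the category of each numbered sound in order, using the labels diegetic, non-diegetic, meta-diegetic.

(1) a phone is a real object/event in the scene's world → diegetic.
Sound (2): subjective to Solenne: the shelter is silent and Yusra hears nothing, so meta-diegetic.
Sound (3): an editorial stinger — it belongs to the cut, not the story world, so non-diegetic.
Sound (4): traffic is part of the location's real environment, so diegetic.

diegetic, meta-diegetic, non-diegetic, diegetic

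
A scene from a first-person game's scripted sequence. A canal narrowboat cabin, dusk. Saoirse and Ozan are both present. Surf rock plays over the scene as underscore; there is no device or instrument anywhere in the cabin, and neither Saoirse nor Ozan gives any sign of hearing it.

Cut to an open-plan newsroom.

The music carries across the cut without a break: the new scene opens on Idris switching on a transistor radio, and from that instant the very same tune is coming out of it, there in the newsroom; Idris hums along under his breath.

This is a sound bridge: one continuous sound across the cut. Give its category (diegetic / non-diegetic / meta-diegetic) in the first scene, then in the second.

non-diegetic, diegetic

Scene one: there's no in-world source anywhere and no character hears it — underscore for the audience only → non-diegetic.
Scene two: once Idris turns on a transistor radio, the music has a real source in the story world and Idris reacts to it → diegetic.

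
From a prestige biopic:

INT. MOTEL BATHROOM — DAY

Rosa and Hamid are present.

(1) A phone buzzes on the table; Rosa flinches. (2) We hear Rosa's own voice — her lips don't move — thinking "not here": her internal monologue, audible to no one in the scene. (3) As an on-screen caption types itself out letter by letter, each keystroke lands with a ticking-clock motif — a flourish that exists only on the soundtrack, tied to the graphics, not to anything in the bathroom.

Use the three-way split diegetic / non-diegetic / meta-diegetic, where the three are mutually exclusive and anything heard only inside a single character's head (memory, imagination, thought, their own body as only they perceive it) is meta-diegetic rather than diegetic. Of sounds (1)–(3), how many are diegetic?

1

(1) an in-world source (a phone); characters could hear it → diegetic.
Sound (2): it's Rosa's unspoken thought, heard only by the audience via her subjectivity, so meta-diegetic.
(3) is non-diegetic: sound married to a title/caption — outside the diegesis by definition.
So 1 of the 3 is diegetic: (1).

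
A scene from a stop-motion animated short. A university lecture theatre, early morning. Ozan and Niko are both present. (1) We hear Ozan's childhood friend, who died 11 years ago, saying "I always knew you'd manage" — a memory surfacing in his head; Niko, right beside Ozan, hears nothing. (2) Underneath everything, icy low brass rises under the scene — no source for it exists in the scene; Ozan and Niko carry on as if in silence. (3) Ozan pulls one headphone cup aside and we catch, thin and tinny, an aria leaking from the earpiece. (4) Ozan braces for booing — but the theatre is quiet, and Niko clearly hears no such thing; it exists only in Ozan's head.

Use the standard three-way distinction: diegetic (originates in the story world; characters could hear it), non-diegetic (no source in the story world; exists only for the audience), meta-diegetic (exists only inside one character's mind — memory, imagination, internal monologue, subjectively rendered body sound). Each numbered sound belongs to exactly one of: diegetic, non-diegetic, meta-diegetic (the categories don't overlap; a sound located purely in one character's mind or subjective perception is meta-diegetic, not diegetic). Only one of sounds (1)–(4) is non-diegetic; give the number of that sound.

2

(1) is meta-diegetic: the voice is a memory playing only inside Ozan's mind; Niko can't hear it.
(2) it has no source in the story world and no character can hear it — it's underscore → non-diegetic.
(3) is diegetic: the earpiece is a real device on Ozan's head — source music.
(4) subjective to Ozan: the theatre is silent and Niko hears nothing → meta-diegetic.
Only (2) is non-diegetic.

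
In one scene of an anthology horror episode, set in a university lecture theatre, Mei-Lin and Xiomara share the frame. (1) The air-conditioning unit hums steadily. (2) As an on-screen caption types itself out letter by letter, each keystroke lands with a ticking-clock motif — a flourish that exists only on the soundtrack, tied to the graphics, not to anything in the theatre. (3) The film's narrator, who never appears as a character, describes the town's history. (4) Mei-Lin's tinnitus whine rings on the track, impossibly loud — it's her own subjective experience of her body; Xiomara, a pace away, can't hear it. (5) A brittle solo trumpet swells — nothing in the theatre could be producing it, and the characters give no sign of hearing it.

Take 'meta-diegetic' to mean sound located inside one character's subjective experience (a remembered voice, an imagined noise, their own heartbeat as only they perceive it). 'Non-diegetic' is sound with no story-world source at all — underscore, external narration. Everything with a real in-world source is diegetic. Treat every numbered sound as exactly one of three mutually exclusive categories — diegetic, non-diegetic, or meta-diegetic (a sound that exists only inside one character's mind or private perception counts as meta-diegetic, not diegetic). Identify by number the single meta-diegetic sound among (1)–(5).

(1) it's the actual ambient sound of the location → diegetic.
Sound (2): sound married to a title/caption — outside the diegesis by definition, so non-diegetic.
Sound (3): the narrator exists outside the story world, addressing only the audience, so non-diegetic.
(4) it's Mei-Lin's internal bodily sensation rendered as sound; only Mei-Lin 'hears' it → meta-diegetic.
Sound (5): nothing in the theatre produces it and the characters don't hear it — pure soundtrack, so non-diegetic.
Only (4) is meta-diegetic.

4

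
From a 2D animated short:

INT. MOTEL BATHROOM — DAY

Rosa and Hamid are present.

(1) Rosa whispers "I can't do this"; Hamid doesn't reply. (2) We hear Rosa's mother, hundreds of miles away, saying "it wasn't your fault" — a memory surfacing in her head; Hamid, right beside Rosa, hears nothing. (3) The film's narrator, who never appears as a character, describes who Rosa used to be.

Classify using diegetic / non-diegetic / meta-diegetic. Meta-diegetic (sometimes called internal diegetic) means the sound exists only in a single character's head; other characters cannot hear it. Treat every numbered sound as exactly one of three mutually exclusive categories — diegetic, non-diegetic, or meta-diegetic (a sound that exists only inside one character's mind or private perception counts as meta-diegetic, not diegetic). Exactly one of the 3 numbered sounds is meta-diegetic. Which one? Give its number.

2

Sound (1): spoken by a character present in the story world, so diegetic.
(2) is meta-diegetic: it's Rosa's recollection rendered as sound; the other character can't hear it.
(3) is non-diegetic: external voice-over — not a character, not heard by anyone in the scene.
Only (2) is meta-diegetic.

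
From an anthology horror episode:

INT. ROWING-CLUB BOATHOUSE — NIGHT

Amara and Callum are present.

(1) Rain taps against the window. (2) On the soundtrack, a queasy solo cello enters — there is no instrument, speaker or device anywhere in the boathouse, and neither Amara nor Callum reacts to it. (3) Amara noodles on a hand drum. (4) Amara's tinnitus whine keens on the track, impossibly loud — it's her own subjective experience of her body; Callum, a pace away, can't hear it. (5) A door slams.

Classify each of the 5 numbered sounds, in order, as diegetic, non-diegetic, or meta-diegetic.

Sound (1): rain is part of the location's real environment, so diegetic.
(2) nothing in the boathouse produces it and the characters don't hear it — pure soundtrack → non-diegetic.
(3) is diegetic: a character is playing a hand drum on screen.
(4) is meta-diegetic: a subjective body sound — Amara's private perception, inaudible to Callum.
(5) the sound comes from a door physically present in the location → diegetic.

diegetic, non-diegetic, diegetic, meta-diegetic, diegetic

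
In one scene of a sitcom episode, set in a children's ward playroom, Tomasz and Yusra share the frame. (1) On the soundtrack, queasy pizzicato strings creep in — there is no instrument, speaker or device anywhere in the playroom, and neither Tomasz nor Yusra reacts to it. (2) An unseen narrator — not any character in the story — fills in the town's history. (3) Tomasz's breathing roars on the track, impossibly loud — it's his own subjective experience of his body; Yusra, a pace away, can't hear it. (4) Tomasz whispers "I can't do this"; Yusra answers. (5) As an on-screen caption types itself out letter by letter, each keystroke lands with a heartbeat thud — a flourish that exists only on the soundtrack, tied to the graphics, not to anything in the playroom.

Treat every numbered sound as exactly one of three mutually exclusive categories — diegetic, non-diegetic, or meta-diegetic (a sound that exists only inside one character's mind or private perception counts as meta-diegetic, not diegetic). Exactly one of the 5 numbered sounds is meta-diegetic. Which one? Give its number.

3

(1) score with no on-screen or off-screen source; it exists for the audience alone → non-diegetic.
(2) is non-diegetic: commentary laid over the scene from outside the fiction.
(3) is meta-diegetic: a subjective body sound — Tomasz's private perception, inaudible to Yusra.
(4) is diegetic: on-screen dialogue — Tomasz speaks and Yusra is there to hear.
(5) is non-diegetic: the caption isn't part of the story world, so neither is the sound tied to it.
Only (3) is meta-diegetic.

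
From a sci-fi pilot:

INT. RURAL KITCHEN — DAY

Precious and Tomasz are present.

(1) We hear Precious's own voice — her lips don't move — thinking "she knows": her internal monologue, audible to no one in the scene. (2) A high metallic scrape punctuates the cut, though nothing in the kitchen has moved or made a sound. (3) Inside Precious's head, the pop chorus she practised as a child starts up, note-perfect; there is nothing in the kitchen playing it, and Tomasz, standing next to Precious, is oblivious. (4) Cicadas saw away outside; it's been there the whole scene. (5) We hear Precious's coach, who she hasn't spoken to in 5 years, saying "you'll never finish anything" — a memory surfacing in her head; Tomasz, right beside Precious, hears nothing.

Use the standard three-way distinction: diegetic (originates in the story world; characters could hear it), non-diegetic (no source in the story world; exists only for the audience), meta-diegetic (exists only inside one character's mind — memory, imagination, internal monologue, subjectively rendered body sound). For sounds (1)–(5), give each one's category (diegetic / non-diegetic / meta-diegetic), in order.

meta-diegetic, non-diegetic, meta-diegetic, diegetic, meta-diegetic

(1) internal monologue — inside Precious's mind, not spoken into the scene → meta-diegetic.
(2) is non-diegetic: nothing in the scene produces it; it's an accent added for the audience.
Sound (3): remembered music, private to Precious — Tomasz is oblivious because it isn't in the room, so meta-diegetic.
(4) ambient/room sound belonging to the story's physical space → diegetic.
(5) it's Precious's recollection rendered as sound; the other character can't hear it → meta-diegetic.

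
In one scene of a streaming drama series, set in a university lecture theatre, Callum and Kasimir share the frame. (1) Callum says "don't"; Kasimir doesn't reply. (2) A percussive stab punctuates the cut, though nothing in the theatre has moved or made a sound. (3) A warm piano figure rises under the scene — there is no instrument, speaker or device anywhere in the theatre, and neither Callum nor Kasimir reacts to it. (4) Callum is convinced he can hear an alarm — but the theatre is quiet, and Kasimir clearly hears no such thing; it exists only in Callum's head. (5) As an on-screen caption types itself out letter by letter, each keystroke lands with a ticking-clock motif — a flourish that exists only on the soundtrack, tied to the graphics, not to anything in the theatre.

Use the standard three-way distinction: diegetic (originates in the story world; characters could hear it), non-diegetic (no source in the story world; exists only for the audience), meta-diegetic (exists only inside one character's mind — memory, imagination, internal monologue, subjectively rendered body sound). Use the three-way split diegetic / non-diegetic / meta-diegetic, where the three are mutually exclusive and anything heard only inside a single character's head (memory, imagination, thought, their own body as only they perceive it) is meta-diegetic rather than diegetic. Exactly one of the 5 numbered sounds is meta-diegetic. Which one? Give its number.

(1) Callum is a character speaking aloud in the scene → diegetic.
Sound (2): an editorial stinger — it belongs to the cut, not the story world, so non-diegetic.
(3) it has no source in the story world and no character can hear it — it's underscore → non-diegetic.
(4) subjective to Callum: the theatre is silent and Kasimir hears nothing → meta-diegetic.
Sound (5): it accompanies on-screen graphics, not anything inside the story world, so non-diegetic.
Only (4) is meta-diegetic.

4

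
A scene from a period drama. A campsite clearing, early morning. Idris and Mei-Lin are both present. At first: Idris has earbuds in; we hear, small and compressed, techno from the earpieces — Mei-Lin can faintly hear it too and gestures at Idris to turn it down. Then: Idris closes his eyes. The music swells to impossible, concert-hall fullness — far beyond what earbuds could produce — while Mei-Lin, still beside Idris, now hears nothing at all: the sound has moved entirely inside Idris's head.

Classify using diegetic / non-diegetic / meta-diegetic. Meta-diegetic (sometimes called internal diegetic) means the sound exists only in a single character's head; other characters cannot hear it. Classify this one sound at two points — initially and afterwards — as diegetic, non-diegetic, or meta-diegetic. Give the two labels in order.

Initially: the earbuds are a physical source both characters can hear → diegetic.
Afterwards: the music now exists only as Idris's subjective experience; Mei-Lin can no longer hear it → meta-diegetic.

diegetic, meta-diegetic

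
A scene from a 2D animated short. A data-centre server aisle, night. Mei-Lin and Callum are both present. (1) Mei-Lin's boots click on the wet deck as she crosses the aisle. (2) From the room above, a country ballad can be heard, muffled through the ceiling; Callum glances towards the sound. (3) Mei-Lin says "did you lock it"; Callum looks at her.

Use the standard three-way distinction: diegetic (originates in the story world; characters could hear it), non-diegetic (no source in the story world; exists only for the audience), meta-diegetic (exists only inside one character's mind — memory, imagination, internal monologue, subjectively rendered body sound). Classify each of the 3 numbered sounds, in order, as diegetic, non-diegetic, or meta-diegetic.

diegetic, diegetic, diegetic

(1) a character's body making contact with the set — an in-world sound → diegetic.
(2) is diegetic: off-screen diegetic: the source is out of frame but still in the story's space.
Sound (3): spoken by a character present in the story world, so diegetic.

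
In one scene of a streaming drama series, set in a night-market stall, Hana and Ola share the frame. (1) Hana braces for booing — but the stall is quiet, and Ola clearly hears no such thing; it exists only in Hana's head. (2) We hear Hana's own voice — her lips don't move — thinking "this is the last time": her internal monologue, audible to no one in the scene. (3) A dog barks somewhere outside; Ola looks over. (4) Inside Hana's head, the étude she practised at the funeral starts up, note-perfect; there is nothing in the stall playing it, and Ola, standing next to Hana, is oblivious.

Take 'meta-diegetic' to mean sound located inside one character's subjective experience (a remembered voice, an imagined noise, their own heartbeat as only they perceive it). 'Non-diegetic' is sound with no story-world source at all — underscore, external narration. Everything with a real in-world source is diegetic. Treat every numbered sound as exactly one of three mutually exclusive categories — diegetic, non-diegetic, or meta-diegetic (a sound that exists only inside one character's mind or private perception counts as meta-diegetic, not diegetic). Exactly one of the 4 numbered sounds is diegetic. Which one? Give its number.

Sound (1): subjective to Hana: the stall is silent and Ola hears nothing, so meta-diegetic.
(2) is meta-diegetic: Hana's thought-voice: a private mental sound no other character can hear.
(3) a dog is a real object/event in the scene's world → diegetic.
(4) is meta-diegetic: the music is a memory playing inside Hana's mind alone; no real-world source, Ola can't hear it.
Only (3) is diegetic.

3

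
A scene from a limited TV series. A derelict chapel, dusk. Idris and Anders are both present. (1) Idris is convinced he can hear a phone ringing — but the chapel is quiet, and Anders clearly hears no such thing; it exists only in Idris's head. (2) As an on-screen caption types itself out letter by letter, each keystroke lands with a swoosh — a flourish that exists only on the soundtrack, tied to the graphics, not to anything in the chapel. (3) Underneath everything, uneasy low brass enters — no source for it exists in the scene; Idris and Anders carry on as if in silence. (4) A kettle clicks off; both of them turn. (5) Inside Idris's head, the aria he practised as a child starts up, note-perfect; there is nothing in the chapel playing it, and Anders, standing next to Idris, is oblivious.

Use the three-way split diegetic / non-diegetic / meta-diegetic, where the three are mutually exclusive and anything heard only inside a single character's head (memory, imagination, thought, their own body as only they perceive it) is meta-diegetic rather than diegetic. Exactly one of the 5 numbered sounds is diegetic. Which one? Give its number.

Sound (1): the sound is imagined by Idris; nothing in the story world is producing it and Anders can't hear it, so meta-diegetic.
(2) sound married to a title/caption — outside the diegesis by definition → non-diegetic.
Sound (3): score with no on-screen or off-screen source; it exists for the audience alone, so non-diegetic.
(4) an in-world source (a kettle); characters could hear it → diegetic.
Sound (5): the music is a memory playing inside Idris's mind alone; no real-world source, Anders can't hear it, so meta-diegetic.
Only (4) is diegetic.

4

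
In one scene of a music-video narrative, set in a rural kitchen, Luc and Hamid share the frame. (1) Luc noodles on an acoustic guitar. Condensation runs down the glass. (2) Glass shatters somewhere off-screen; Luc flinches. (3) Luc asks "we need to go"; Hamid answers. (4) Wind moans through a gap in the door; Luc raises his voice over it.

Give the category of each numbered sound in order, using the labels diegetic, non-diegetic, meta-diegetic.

(1) is diegetic: Luc is producing the music live, in the story world.
(2) is diegetic: the sound comes from glass physically present in the location.
Sound (3): spoken by a character present in the story world, so diegetic.
(4) is diegetic: ambient/room sound belonging to the story's physical space.

diegetic, diegetic, diegetic, diegetic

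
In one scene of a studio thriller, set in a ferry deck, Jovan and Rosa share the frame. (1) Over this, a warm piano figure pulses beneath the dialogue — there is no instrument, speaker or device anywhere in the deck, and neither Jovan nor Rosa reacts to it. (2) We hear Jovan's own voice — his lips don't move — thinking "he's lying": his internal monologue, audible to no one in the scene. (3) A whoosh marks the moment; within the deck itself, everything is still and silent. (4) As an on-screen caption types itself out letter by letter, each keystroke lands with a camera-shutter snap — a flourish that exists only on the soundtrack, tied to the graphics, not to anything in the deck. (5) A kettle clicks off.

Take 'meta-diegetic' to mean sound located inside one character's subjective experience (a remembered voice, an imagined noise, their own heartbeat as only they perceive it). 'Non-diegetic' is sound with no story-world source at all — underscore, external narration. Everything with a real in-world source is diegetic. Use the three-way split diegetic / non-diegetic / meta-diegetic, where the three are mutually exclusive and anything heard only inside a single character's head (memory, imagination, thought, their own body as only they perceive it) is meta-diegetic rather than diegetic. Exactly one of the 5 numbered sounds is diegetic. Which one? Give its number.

Sound (1): it has no source in the story world and no character can hear it — it's underscore, so non-diegetic.
Sound (2): it's Jovan's unspoken thought, heard only by the audience via his subjectivity, so meta-diegetic.
(3) is non-diegetic: it's a sound-design accent with no in-world source; no one in the scene can hear it.
(4) is non-diegetic: the caption isn't part of the story world, so neither is the sound tied to it.
Sound (5): a kettle is a real object/event in the scene's world, so diegetic.
Only (5) is diegetic.

5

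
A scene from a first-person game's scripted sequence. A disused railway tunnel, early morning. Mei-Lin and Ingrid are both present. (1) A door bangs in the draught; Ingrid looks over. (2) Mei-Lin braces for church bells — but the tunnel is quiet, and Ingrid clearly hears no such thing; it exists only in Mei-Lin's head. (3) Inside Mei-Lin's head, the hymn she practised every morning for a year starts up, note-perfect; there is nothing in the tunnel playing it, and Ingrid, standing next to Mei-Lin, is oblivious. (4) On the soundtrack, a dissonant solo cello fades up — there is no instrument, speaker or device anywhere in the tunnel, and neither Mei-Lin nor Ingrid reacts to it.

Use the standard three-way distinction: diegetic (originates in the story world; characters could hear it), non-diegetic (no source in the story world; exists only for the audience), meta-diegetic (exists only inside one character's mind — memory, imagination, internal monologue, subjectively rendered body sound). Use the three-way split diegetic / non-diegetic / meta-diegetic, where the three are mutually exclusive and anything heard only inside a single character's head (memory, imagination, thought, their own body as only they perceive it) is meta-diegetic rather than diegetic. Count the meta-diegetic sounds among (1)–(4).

2

(1) is diegetic: the sound comes from a door physically present in the location.
(2) is meta-diegetic: the sound is imagined by Mei-Lin; nothing in the story world is producing it and Ingrid can't hear it.
(3) is meta-diegetic: remembered music, private to Mei-Lin — Ingrid is oblivious because it isn't in the room.
(4) is non-diegetic: score with no on-screen or off-screen source; it exists for the audience alone.
Meta-diegetic: (2), (3) — that's 2.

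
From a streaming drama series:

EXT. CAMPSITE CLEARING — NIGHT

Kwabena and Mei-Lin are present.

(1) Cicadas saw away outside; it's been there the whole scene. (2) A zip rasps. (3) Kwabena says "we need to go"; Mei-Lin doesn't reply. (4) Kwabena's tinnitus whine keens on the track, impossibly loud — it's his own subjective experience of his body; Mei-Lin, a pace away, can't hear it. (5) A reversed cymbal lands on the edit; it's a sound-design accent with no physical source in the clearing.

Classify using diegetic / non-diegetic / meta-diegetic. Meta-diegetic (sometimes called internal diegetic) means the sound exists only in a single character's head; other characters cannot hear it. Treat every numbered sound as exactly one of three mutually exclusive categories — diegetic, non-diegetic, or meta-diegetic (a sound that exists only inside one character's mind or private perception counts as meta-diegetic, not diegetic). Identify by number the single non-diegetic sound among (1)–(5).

5

(1) is diegetic: it's the actual ambient sound of the location.
(2) is diegetic: an in-world source (a zip); characters could hear it.
Sound (3): on-screen dialogue — Kwabena speaks and Mei-Lin is there to hear, so diegetic.
(4) is meta-diegetic: it's Kwabena's internal bodily sensation rendered as sound; only Kwabena 'hears' it.
(5) is non-diegetic: it's a sound-design accent with no in-world source; no one in the scene can hear it.
Only (5) is non-diegetic.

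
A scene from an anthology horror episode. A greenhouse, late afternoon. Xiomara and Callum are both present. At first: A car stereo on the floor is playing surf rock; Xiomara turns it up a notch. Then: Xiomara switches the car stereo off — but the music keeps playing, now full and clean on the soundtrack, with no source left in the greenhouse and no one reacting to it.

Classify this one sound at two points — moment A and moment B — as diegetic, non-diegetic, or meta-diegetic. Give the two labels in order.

Moment A: a car stereo is a real in-scene source and Xiomara reacts to it → diegetic.
Moment B: there is no longer any in-world source and no one can hear it — it has become underscore → non-diegetic.

diegetic, non-diegetic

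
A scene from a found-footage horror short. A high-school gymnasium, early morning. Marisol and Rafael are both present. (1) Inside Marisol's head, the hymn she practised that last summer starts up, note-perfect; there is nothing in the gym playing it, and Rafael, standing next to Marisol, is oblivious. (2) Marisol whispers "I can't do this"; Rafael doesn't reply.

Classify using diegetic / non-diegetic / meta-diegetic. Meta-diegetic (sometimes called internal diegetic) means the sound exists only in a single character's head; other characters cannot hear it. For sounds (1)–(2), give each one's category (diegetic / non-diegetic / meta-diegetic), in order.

Sound (1): it lives in Marisol's subjectivity, not in the gym, so meta-diegetic.
Sound (2): on-screen dialogue — Marisol speaks and Rafael is there to hear, so diegetic.

meta-diegetic, diegetic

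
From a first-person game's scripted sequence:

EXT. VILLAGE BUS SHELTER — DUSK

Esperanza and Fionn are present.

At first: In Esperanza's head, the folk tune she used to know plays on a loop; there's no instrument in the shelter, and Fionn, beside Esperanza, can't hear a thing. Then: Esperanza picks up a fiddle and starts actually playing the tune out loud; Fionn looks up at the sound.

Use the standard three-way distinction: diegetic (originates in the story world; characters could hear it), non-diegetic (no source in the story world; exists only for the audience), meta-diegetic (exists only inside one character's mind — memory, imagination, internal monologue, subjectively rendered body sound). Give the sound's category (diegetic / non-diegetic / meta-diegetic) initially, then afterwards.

meta-diegetic, diegetic

Initially: the tune exists only as Esperanza's private memory; Fionn can't hear it → meta-diegetic.
Afterwards: Esperanza is now producing it live on a fiddle, in the room, and Fionn hears it → diegetic.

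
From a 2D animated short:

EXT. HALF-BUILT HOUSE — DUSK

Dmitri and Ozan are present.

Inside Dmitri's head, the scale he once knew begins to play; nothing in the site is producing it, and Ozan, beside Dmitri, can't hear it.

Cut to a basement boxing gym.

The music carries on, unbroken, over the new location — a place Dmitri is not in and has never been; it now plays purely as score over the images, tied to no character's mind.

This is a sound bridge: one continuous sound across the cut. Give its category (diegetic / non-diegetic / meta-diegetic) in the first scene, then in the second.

meta-diegetic, non-diegetic

Scene one: the music exists only inside Dmitri's mind; Ozan can't hear it → meta-diegetic.
Scene two: it's detached from Dmitri entirely and plays over unrelated images with no in-world source — conventional underscore → non-diegetic.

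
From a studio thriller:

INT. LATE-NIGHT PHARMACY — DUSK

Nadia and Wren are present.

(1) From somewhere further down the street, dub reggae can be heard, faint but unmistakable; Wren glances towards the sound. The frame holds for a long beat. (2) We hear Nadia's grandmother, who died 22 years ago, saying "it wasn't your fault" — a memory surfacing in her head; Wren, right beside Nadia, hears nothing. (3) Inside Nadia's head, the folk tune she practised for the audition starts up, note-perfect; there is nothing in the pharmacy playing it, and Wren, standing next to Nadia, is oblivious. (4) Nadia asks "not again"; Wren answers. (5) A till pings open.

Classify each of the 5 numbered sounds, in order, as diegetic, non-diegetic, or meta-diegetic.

(1) the music has an off-screen but real-world source and a character hears it → diegetic.
(2) is meta-diegetic: it's Nadia's recollection rendered as sound; the other character can't hear it.
(3) is meta-diegetic: it lives in Nadia's subjectivity, not in the pharmacy.
Sound (4): Nadia is a character speaking aloud in the scene, so diegetic.
(5) is diegetic: an in-world source (a till); characters could hear it.

diegetic, meta-diegetic, meta-diegetic, diegetic, diegetic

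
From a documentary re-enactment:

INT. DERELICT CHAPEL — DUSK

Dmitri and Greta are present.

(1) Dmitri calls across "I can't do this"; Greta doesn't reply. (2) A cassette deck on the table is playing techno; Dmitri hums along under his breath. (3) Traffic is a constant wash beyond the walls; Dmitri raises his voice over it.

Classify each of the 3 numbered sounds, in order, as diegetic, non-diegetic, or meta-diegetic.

diegetic, diegetic, diegetic

(1) is diegetic: Dmitri is a character speaking aloud in the scene.
(2) source music from a cassette deck, which exists in the story world → diegetic.
(3) it's the actual ambient sound of the location → diegetic.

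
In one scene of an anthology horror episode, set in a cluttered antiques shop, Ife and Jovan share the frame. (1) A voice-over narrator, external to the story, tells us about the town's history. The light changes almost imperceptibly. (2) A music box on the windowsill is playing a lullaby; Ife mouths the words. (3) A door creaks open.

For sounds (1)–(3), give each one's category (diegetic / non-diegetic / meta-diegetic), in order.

non-diegetic, diegetic, diegetic

(1) external voice-over — not a character, not heard by anyone in the scene → non-diegetic.
(2) source music from a music box, which exists in the story world → diegetic.
(3) is diegetic: an in-world source (a door); characters could hear it.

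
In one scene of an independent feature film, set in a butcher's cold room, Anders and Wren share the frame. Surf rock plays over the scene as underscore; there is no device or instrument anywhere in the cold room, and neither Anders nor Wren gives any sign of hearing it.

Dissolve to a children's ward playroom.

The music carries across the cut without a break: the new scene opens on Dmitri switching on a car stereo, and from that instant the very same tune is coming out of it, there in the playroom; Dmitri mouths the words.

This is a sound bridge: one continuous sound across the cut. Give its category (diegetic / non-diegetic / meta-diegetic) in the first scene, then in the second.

Scene one: there's no in-world source anywhere and no character hears it — underscore for the audience only → non-diegetic.
Scene two: once Dmitri turns on a car stereo, the music has a real source in the story world and Dmitri reacts to it → diegetic.

non-diegetic, diegetic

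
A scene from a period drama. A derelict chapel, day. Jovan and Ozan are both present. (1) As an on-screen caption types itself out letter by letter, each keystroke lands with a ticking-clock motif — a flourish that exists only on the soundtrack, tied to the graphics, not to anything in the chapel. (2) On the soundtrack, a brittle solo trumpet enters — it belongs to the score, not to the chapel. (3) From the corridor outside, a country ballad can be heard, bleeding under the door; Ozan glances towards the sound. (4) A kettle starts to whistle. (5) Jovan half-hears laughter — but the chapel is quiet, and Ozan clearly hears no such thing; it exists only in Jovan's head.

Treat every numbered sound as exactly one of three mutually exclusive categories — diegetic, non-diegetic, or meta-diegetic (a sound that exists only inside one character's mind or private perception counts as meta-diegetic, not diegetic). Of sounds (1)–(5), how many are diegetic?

2

Sound (1): sound married to a title/caption — outside the diegesis by definition, so non-diegetic.
Sound (2): nothing in the chapel produces it and the characters don't hear it — pure soundtrack, so non-diegetic.
(3) the music has an off-screen but real-world source and a character hears it → diegetic.
(4) an in-world source (a kettle); characters could hear it → diegetic.
Sound (5): the sound is imagined by Jovan; nothing in the story world is producing it and Ozan can't hear it, so meta-diegetic.
So 2 of the 5 are diegetic: (3), (4).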